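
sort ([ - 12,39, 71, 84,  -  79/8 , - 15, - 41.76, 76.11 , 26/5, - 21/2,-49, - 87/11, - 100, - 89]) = [-100,  -  89, - 49,  -  41.76,-15,-12, - 21/2,  -  79/8 ,- 87/11, 26/5 , 39, 71, 76.11,  84 ] 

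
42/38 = 1 + 2/19= 1.11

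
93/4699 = 93/4699=0.02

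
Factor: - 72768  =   - 2^6 *3^1 *379^1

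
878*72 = 63216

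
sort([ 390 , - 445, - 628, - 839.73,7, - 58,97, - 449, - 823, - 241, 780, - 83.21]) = [ - 839.73,-823, - 628, - 449 , - 445, - 241, - 83.21,-58,7,97,390, 780] 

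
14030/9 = 1558+ 8/9 = 1558.89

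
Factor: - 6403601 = -6403601^1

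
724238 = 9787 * 74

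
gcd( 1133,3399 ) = 1133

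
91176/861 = 105+257/287  =  105.90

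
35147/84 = 5021/12 = 418.42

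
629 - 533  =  96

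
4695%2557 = 2138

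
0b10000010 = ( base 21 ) 64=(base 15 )8a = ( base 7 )244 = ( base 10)130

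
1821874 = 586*3109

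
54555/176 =309 + 171/176  =  309.97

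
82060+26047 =108107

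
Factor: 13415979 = 3^1*41^1*109073^1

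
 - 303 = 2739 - 3042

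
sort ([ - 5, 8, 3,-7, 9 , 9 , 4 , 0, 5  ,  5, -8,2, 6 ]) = [ - 8,  -  7, - 5,0, 2,  3, 4, 5,5,6 , 8, 9,9 ]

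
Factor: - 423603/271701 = -541/347 = -347^ (-1)*541^1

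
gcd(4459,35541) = 1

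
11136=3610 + 7526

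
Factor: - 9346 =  - 2^1 * 4673^1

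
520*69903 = 36349560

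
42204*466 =19667064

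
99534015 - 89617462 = 9916553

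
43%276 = 43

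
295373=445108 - 149735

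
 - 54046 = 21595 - 75641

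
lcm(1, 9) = 9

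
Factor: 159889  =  281^1*569^1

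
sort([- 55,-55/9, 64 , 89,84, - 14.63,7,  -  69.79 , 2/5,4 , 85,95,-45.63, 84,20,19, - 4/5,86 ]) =[ - 69.79, - 55,- 45.63,-14.63, - 55/9,-4/5, 2/5, 4, 7,19,20 , 64,84,84, 85, 86,89, 95 ] 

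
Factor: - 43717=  - 43717^1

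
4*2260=9040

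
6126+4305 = 10431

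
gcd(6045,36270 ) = 6045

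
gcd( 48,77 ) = 1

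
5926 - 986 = 4940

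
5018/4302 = 2509/2151 = 1.17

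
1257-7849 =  - 6592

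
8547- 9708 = -1161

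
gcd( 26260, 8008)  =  52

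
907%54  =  43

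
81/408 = 27/136  =  0.20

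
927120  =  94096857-93169737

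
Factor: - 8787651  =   - 3^1* 103^1*28439^1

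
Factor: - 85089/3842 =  - 753/34 = - 2^( - 1) * 3^1*17^( - 1 ) * 251^1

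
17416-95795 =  - 78379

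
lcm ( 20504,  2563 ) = 20504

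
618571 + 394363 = 1012934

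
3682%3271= 411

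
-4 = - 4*1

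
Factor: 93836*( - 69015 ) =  - 2^2 * 3^1*5^1*43^1 * 107^1*23459^1 = - 6476091540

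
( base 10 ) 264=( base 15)129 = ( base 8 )410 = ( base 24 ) b0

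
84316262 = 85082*991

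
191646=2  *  95823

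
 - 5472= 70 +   -  5542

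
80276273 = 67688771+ 12587502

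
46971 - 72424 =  - 25453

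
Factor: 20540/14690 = 158/113 = 2^1*79^1*113^( - 1) 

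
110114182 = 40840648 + 69273534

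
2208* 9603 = 21203424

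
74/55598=37/27799= 0.00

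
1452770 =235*6182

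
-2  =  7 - 9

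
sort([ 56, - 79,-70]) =[ - 79, - 70,56] 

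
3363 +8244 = 11607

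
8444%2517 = 893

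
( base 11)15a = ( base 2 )10111010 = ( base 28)6i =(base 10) 186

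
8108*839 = 6802612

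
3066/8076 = 511/1346 = 0.38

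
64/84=16/21 = 0.76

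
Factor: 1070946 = 2^1*3^2 * 59497^1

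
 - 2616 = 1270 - 3886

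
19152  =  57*336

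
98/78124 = 49/39062 = 0.00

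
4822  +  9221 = 14043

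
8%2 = 0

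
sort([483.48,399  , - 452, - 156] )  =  [ - 452, - 156, 399, 483.48 ] 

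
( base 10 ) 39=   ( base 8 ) 47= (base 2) 100111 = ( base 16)27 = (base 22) 1H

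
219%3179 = 219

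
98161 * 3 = 294483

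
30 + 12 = 42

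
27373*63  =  1724499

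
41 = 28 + 13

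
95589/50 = 1911 + 39/50 = 1911.78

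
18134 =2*9067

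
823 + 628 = 1451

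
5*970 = 4850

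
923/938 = 923/938  =  0.98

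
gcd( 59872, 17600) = 32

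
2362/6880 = 1181/3440= 0.34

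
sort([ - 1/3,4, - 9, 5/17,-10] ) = [- 10, - 9, - 1/3,5/17, 4]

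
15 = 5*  3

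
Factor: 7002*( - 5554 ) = -38889108 = -2^2*3^2*389^1*2777^1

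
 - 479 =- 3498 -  - 3019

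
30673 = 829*37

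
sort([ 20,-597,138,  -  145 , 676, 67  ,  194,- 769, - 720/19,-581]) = [ - 769, - 597, - 581, - 145,-720/19,  20 , 67, 138, 194 , 676] 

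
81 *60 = 4860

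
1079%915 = 164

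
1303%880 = 423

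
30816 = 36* 856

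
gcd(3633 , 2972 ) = 1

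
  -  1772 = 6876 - 8648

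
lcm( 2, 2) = 2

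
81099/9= 9011 = 9011.00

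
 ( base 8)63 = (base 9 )56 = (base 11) 47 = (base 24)23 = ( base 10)51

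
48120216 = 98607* 488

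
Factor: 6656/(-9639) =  - 2^9*3^( - 4 )*7^(-1)*13^1*17^( - 1 ) 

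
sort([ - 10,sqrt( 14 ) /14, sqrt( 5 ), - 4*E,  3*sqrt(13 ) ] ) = [ - 4*E ,-10,  sqrt(14 ) /14,sqrt( 5) , 3*sqrt(13 ) ] 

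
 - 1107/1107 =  - 1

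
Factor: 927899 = 7^1*71^1*1867^1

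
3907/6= 651 + 1/6  =  651.17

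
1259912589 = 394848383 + 865064206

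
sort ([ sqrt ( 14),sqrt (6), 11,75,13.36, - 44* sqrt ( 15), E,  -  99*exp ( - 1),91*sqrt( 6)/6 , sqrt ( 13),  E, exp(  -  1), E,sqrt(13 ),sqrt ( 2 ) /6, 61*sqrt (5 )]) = [ - 44*sqrt (15 ), - 99*exp( - 1) , sqrt( 2 ) /6, exp( - 1), sqrt( 6),E,E,  E,sqrt ( 13),sqrt(13 ),sqrt( 14 ),11 , 13.36,91*sqrt (6 ) /6, 75, 61*sqrt( 5 ) ] 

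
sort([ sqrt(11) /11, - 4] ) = [ - 4, sqrt(11 ) /11]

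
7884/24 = 328 + 1/2= 328.50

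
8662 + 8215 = 16877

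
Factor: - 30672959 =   -  30672959^1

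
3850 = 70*55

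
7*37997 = 265979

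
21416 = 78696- 57280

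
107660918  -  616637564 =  - 508976646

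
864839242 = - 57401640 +922240882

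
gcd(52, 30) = 2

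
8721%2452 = 1365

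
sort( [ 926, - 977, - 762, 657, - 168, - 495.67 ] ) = [ - 977, - 762, - 495.67, - 168,657,  926]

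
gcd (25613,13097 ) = 7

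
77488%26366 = 24756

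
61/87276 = 61/87276 =0.00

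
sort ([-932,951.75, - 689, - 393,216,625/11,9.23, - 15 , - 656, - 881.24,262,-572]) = [ - 932, - 881.24, - 689, - 656, - 572,-393,  -  15, 9.23,625/11,216,262 , 951.75]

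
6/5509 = 6/5509 = 0.00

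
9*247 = 2223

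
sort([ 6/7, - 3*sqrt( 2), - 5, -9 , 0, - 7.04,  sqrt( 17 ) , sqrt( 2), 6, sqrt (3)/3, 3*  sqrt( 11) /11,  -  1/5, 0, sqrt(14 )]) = [ - 9, - 7.04, - 5, - 3*sqrt(2), - 1/5, 0,0,  sqrt( 3)/3, 6/7,3*sqrt( 11 )/11,  sqrt(2 ), sqrt( 14 ), sqrt (17 ), 6 ]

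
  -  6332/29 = -219 + 19/29 = -218.34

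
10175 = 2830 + 7345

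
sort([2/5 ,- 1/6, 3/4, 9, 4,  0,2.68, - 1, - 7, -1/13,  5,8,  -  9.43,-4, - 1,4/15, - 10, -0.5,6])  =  [ - 10, - 9.43  , - 7  , - 4, - 1,  -  1, - 0.5, - 1/6, - 1/13,0,4/15, 2/5, 3/4,2.68,  4,5,6,8,  9] 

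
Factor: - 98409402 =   -  2^1 * 3^2 * 7^1*13^1*73^1*823^1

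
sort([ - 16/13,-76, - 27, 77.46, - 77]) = [ - 77, - 76, - 27,  -  16/13,77.46] 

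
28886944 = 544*53101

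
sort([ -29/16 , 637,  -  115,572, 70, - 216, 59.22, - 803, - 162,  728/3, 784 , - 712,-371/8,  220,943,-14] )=[ - 803 ,  -  712, - 216, - 162,-115, - 371/8,- 14,- 29/16,59.22, 70,  220,  728/3 , 572,637,784, 943]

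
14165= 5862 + 8303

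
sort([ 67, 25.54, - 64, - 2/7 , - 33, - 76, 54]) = [  -  76, - 64, - 33 ,  -  2/7,  25.54  ,  54,  67 ] 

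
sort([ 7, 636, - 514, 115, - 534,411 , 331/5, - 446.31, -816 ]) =[ - 816, - 534, - 514, - 446.31, 7, 331/5 , 115, 411, 636 ]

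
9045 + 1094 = 10139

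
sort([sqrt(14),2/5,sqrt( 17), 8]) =[ 2/5, sqrt(14 ),sqrt(17),8 ] 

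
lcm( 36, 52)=468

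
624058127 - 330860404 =293197723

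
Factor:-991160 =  - 2^3*5^1*71^1*349^1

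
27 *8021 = 216567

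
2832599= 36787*77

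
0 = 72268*0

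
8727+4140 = 12867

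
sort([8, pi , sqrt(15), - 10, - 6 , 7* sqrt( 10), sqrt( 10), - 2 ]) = [-10 , - 6, - 2,pi, sqrt( 10), sqrt( 15),  8, 7*sqrt(10 )]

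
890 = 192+698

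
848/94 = 424/47 = 9.02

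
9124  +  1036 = 10160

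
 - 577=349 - 926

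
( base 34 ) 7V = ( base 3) 100222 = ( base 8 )415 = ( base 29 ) 98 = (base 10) 269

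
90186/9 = 10020 + 2/3 = 10020.67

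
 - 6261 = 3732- 9993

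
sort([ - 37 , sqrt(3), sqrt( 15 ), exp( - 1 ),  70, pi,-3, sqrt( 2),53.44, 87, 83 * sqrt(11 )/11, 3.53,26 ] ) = [ - 37,- 3,exp (  -  1 ), sqrt(2 ), sqrt( 3 ),pi,3.53,  sqrt(15), 83*sqrt( 11)/11, 26,  53.44,70,87] 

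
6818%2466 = 1886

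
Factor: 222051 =3^1  *74017^1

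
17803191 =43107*413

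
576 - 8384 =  - 7808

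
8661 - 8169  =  492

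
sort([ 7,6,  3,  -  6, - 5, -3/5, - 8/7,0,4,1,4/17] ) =[ - 6, - 5, - 8/7, - 3/5,0,4/17, 1 , 3,4, 6,7 ] 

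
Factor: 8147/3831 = 3^(  -  1 ) * 1277^(-1)*8147^1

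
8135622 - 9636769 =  - 1501147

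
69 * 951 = 65619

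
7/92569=7/92569= 0.00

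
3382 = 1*3382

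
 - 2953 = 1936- 4889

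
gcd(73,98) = 1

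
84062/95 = 884+82/95 = 884.86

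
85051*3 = 255153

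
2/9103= 2/9103 = 0.00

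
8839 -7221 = 1618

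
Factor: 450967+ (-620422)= - 3^1*5^1 *11^1*13^1*79^1 = - 169455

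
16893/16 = 16893/16 =1055.81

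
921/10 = 921/10   =  92.10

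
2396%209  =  97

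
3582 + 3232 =6814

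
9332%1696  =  852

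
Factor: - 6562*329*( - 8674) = 18726281252 = 2^2*7^1*17^1*47^1* 193^1*4337^1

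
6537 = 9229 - 2692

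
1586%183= 122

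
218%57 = 47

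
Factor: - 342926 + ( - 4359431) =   -  4702357=- 11^1*293^1 * 1459^1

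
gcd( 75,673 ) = 1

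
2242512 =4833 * 464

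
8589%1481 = 1184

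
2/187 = 2/187 = 0.01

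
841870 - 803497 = 38373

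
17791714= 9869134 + 7922580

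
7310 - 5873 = 1437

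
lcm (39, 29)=1131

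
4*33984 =135936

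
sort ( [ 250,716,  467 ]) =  [250,467,716]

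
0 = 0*7125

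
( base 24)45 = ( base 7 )203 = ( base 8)145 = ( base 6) 245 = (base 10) 101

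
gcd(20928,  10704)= 48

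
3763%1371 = 1021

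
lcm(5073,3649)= 207993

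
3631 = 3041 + 590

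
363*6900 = 2504700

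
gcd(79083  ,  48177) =909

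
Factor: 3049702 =2^1*1524851^1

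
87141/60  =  29047/20 = 1452.35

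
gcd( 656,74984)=8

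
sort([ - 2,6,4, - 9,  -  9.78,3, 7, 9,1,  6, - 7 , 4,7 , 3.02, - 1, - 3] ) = [ - 9.78  ,  -  9, - 7, - 3, - 2, - 1 , 1, 3,3.02,4,4, 6, 6, 7,7, 9 ] 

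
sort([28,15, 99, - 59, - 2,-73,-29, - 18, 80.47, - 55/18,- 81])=[ - 81, - 73, - 59, - 29, - 18, - 55/18, - 2,15, 28, 80.47, 99 ]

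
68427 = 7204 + 61223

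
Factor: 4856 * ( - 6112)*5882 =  - 2^9 * 17^1*173^1*191^1*607^1 = -174577007104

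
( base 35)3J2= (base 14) 1822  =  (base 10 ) 4342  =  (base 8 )10366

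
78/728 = 3/28  =  0.11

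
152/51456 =19/6432 = 0.00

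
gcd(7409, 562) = 1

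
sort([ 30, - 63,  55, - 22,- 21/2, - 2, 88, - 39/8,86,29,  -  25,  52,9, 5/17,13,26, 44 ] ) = [ - 63,-25 , -22  , - 21/2,-39/8, -2, 5/17 , 9, 13,26,29, 30, 44,52, 55, 86 , 88] 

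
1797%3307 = 1797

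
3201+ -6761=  - 3560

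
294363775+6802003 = 301165778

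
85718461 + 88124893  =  173843354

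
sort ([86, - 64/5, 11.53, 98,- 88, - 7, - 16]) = [ - 88, - 16,-64/5,  -  7, 11.53,86, 98]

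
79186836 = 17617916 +61568920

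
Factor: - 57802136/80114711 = -2^3 *7^1*61^1*151^( - 1)*431^( - 1)*1231^( - 1 )*16921^1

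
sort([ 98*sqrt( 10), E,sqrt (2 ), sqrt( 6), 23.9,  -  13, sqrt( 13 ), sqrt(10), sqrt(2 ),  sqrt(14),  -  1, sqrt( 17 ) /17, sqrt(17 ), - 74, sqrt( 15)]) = [  -  74, - 13,  -  1, sqrt(17)/17, sqrt ( 2 ),sqrt ( 2 ),sqrt( 6), E,sqrt(10), sqrt( 13),sqrt(14), sqrt( 15), sqrt(17), 23.9, 98*sqrt( 10 ) ] 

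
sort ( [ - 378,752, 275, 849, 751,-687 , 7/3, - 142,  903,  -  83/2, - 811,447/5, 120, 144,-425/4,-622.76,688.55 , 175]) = [-811, - 687, - 622.76, - 378, - 142 , -425/4, - 83/2, 7/3, 447/5,  120, 144, 175,275,  688.55,751, 752, 849,903] 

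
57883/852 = 57883/852 = 67.94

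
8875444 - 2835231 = 6040213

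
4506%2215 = 76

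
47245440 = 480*98428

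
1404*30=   42120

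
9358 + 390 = 9748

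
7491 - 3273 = 4218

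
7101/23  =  7101/23 = 308.74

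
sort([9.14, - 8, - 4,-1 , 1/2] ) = [ - 8, - 4, - 1, 1/2, 9.14] 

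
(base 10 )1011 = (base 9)1343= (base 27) 1ac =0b1111110011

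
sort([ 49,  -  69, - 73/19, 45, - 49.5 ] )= [ - 69, - 49.5, - 73/19,  45,49 ] 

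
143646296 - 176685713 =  -33039417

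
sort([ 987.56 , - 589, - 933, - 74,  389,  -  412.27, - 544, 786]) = [ - 933, - 589,  -  544,-412.27, - 74,  389, 786, 987.56] 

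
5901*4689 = 27669789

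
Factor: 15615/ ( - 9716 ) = -45/28 = - 2^( - 2)*3^2*5^1*7^( - 1) 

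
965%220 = 85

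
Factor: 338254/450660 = 2^( - 1)*3^ ( - 1) * 5^( - 1 )*29^( - 1)*653^1 = 653/870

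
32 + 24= 56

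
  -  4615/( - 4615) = 1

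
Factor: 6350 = 2^1*5^2*127^1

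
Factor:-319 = -11^1*29^1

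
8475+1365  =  9840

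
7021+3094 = 10115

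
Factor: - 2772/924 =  - 3^1 = -3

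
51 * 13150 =670650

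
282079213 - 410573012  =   -128493799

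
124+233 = 357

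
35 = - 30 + 65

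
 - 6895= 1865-8760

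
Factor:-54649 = -7^1*37^1* 211^1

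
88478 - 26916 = 61562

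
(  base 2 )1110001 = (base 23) 4L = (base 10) 113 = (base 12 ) 95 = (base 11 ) a3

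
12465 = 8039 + 4426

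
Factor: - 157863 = - 3^1 *101^1*521^1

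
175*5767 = 1009225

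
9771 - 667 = 9104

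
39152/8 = 4894 = 4894.00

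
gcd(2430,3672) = 54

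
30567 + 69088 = 99655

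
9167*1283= 11761261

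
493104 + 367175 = 860279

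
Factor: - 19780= - 2^2*5^1*23^1*43^1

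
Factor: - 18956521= -1693^1*11197^1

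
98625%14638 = 10797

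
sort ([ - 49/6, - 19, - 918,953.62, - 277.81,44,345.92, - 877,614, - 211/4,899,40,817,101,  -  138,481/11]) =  [ - 918,-877, - 277.81, - 138, - 211/4, - 19,-49/6,40, 481/11, 44 , 101, 345.92,614,817,899, 953.62] 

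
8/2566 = 4/1283= 0.00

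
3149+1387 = 4536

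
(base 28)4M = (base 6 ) 342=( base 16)86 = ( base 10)134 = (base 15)8e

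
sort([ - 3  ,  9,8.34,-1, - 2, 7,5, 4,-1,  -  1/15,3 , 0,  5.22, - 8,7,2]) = [ - 8, - 3,- 2 , - 1,  -  1,-1/15,0 , 2,3 , 4, 5,5.22,7,7,8.34, 9 ] 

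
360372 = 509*708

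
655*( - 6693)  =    -  4383915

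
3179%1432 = 315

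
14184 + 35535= 49719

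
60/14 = 30/7 = 4.29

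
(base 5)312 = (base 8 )122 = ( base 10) 82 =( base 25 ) 37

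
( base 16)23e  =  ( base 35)ge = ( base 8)1076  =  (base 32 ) HU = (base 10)574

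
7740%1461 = 435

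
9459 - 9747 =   -  288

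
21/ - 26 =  - 1+5/26 = - 0.81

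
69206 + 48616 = 117822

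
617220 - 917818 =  - 300598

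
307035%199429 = 107606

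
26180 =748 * 35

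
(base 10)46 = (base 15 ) 31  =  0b101110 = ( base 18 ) 2a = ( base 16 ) 2E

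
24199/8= 24199/8 =3024.88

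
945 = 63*15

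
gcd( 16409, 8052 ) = 61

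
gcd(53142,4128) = 6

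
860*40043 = 34436980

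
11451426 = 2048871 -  - 9402555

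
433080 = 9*48120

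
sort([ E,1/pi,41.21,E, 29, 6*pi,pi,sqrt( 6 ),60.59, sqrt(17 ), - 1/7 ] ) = [ - 1/7,1/pi , sqrt( 6), E,E , pi, sqrt( 17 ) , 6*pi,29,41.21,60.59]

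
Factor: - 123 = -3^1*41^1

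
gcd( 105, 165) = 15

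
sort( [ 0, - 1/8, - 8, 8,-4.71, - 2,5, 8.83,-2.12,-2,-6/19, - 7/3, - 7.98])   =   [ - 8,- 7.98, - 4.71,-7/3, - 2.12, - 2, - 2, - 6/19, - 1/8, 0, 5,8,  8.83]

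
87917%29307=29303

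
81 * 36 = 2916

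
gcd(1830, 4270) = 610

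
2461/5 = 492 + 1/5 = 492.20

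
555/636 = 185/212= 0.87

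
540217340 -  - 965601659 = 1505818999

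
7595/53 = 7595/53=   143.30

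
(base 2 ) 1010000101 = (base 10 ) 645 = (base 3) 212220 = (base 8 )1205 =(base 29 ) M7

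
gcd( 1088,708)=4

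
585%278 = 29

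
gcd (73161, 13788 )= 9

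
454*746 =338684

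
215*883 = 189845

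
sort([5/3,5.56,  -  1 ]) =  [ - 1 , 5/3,5.56]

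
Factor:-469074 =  - 2^1*3^1*78179^1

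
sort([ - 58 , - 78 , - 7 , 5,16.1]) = [  -  78, - 58, - 7,5,16.1] 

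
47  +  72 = 119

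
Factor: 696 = 2^3 *3^1*29^1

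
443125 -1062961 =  - 619836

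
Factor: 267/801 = 3^( - 1) = 1/3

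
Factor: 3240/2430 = 4/3 = 2^2*3^ ( - 1 ) 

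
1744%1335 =409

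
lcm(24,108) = 216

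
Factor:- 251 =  - 251^1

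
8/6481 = 8/6481 = 0.00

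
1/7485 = 1/7485 = 0.00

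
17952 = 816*22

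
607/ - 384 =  - 2 + 161/384 = - 1.58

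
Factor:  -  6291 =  - 3^3*233^1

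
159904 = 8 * 19988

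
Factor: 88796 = 2^2*79^1 * 281^1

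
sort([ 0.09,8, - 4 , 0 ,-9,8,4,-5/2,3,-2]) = [-9, -4,  -  5/2, - 2,0 , 0.09, 3,4,8,8] 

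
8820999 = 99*89101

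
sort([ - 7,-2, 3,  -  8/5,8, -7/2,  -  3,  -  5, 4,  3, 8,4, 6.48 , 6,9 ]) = [-7, - 5, - 7/2, - 3,-2, - 8/5, 3,3, 4, 4,6,6.48,  8 , 8, 9]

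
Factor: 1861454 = 2^1 * 7^1*132961^1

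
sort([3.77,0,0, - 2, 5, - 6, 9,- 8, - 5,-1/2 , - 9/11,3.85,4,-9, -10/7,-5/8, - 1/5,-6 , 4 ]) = [ - 9,-8, - 6,-6,-5,-2, - 10/7, - 9/11, - 5/8, - 1/2,-1/5,0,0,  3.77, 3.85,4 , 4,5 , 9] 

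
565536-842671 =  - 277135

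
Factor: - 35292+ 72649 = 37357 = 37357^1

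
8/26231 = 8/26231 = 0.00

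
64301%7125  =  176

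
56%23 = 10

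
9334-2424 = 6910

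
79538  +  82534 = 162072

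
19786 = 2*9893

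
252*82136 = 20698272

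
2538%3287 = 2538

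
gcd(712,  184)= 8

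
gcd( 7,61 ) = 1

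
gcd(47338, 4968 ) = 2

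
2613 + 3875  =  6488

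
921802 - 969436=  - 47634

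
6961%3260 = 441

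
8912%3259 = 2394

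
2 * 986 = 1972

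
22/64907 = 22/64907 = 0.00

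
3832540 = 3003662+828878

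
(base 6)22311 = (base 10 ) 3139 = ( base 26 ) 4GJ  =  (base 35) 2jo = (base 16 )C43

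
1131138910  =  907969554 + 223169356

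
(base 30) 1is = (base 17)516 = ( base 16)5BC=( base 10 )1468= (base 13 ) 88c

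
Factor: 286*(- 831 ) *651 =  - 154720566 = - 2^1* 3^2* 7^1*11^1*13^1 *31^1*277^1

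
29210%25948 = 3262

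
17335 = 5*3467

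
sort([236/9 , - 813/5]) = [ - 813/5, 236/9] 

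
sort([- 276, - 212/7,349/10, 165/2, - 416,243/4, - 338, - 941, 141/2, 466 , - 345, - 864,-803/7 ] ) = [ - 941,- 864 , - 416,-345,-338, - 276,-803/7, - 212/7,  349/10, 243/4, 141/2,165/2, 466]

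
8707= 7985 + 722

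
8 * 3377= 27016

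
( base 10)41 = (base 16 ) 29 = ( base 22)1J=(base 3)1112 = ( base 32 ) 19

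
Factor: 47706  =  2^1*3^1*7951^1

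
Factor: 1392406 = 2^1*29^1*24007^1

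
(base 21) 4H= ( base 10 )101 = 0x65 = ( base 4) 1211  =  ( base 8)145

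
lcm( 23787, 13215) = 118935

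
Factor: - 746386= - 2^1*373193^1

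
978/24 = 40 + 3/4 =40.75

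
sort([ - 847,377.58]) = [ - 847, 377.58]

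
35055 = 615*57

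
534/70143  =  178/23381 = 0.01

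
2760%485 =335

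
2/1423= 2/1423 = 0.00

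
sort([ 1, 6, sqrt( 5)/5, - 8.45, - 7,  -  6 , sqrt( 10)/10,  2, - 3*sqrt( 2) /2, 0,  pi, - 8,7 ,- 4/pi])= [ - 8.45,-8, - 7, - 6,-3*sqrt(2 ) /2,-4/pi, 0, sqrt (10)/10,sqrt(5)/5, 1,  2, pi, 6 , 7] 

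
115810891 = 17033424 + 98777467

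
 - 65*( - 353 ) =22945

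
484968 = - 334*(- 1452)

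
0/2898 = 0 = 0.00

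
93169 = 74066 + 19103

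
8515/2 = 8515/2=   4257.50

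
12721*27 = 343467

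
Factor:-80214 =-2^1*3^1*29^1*461^1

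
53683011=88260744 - 34577733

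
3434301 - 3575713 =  - 141412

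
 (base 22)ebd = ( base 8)15567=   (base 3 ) 100122102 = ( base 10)7031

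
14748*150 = 2212200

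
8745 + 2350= 11095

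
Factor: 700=2^2*5^2*7^1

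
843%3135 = 843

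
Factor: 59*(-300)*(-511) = 9044700 = 2^2*3^1*5^2*7^1 * 59^1* 73^1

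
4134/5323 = 4134/5323 = 0.78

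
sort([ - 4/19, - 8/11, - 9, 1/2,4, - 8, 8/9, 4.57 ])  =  [ - 9, - 8, - 8/11,-4/19,1/2,  8/9, 4,4.57] 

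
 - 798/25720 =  - 1+12461/12860   =  - 0.03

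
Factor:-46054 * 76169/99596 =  - 1753943563/49798=   - 2^( - 1 )  *7^( - 1 )*59^1 *1291^1 * 3557^( - 1)*23027^1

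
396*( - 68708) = -27208368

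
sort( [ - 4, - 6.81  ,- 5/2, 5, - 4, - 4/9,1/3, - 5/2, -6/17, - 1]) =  [-6.81,  -  4, - 4, - 5/2, - 5/2, - 1,-4/9, - 6/17, 1/3, 5] 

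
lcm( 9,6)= 18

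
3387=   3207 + 180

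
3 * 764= 2292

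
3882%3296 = 586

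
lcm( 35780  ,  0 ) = 0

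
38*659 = 25042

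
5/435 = 1/87=0.01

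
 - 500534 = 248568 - 749102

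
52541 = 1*52541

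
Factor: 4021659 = 3^2*149^1 * 2999^1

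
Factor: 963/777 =321/259 = 3^1*7^(-1)*37^( - 1)*107^1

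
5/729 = 5/729 = 0.01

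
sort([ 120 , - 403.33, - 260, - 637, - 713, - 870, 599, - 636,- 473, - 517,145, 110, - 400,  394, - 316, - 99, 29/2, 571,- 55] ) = [-870 , - 713, - 637 ,- 636,- 517, -473, - 403.33, - 400,  -  316, - 260 ,  -  99,  -  55, 29/2,110, 120,  145,394,  571 , 599 ]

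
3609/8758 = 3609/8758 = 0.41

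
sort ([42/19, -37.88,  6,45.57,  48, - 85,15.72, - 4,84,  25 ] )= [ - 85, - 37.88, - 4 , 42/19,6,15.72, 25,45.57, 48, 84 ]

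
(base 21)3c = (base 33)29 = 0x4B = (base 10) 75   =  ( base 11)69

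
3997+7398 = 11395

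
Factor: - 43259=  - 181^1* 239^1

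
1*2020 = 2020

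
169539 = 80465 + 89074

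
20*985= 19700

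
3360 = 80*42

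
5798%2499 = 800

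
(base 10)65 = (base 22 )2L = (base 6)145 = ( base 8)101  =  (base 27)2B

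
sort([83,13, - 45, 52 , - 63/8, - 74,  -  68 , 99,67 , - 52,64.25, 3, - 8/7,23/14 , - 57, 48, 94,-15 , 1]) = [  -  74,-68, - 57,  -  52 , - 45,-15,-63/8,- 8/7,  1, 23/14, 3, 13, 48, 52, 64.25, 67, 83, 94, 99] 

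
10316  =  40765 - 30449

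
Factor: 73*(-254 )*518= -9604756 = -2^2*7^1*37^1*73^1*127^1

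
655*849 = 556095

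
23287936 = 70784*329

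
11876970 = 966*12295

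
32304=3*10768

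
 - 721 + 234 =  - 487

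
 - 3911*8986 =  - 35144246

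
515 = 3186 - 2671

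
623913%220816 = 182281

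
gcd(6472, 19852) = 4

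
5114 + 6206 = 11320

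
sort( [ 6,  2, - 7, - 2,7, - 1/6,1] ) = [-7, - 2,-1/6,1, 2, 6, 7] 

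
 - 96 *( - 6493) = 623328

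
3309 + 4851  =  8160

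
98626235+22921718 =121547953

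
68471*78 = 5340738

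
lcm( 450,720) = 3600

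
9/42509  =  9/42509 = 0.00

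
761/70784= 761/70784 = 0.01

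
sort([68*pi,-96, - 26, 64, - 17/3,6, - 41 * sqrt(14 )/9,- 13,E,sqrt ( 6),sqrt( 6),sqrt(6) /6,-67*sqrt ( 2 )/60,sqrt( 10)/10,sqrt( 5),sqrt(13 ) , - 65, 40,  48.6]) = [ - 96, - 65, - 26,-41*sqrt(14 )/9, - 13, - 17/3,-67*sqrt( 2) /60,sqrt( 10)/10,sqrt( 6)/6,sqrt( 5 ),sqrt ( 6 ), sqrt( 6),E, sqrt( 13), 6,  40, 48.6, 64, 68 *pi]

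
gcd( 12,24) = 12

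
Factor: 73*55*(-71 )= - 5^1 * 11^1 * 71^1*73^1 = -285065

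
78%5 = 3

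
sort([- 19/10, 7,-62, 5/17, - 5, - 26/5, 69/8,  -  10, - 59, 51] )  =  [ - 62, - 59, - 10, - 26/5, - 5,-19/10, 5/17, 7,69/8,51]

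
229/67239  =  229/67239= 0.00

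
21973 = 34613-12640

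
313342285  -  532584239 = - 219241954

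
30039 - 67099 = -37060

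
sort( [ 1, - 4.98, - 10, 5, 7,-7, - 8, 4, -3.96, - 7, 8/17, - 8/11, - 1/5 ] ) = [  -  10,-8, - 7, - 7,-4.98,  -  3.96,-8/11, - 1/5,  8/17,  1, 4, 5,7]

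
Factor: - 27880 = - 2^3*5^1 * 17^1*41^1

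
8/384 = 1/48=0.02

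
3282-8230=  - 4948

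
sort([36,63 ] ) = [ 36,63]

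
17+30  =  47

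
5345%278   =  63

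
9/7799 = 9/7799 = 0.00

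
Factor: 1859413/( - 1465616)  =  - 2^( - 4 )*139^(  -  1 ) * 181^1*659^( - 1)*10273^1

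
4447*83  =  369101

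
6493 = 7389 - 896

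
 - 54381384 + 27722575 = - 26658809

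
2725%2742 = 2725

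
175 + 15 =190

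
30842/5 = 6168 + 2/5  =  6168.40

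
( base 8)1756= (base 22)21g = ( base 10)1006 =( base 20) 2A6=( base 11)835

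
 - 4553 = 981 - 5534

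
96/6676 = 24/1669 = 0.01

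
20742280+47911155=68653435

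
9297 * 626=5819922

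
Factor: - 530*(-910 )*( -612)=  - 2^4*3^2*5^2*7^1*13^1 * 17^1*53^1 = - 295167600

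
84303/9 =9367= 9367.00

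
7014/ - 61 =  - 115 +1/61 = - 114.98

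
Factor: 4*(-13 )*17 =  - 884 = - 2^2*13^1 * 17^1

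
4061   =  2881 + 1180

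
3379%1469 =441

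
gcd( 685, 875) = 5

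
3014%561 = 209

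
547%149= 100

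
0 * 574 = 0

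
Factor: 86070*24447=2^1*3^2*5^1*19^1 * 29^1*151^1*281^1 = 2104153290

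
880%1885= 880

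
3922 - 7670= - 3748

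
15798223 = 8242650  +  7555573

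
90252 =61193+29059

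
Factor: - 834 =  - 2^1  *  3^1*139^1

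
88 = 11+77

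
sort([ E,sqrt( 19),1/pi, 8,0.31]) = [0.31, 1/pi, E, sqrt( 19),8]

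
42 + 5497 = 5539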